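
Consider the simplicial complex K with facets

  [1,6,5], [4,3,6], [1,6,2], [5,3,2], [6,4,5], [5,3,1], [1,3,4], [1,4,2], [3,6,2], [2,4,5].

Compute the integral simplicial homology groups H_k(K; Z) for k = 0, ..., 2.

H_0 ≅ Z,  H_1 ≅ Z_2,  H_2 = 0.

Order the vertices as 1 < 2 < 3 < 4 < 5 < 6. Listing each simplex with vertices in this order, K has dimension 2 with simplices:

  0-simplices (6): [1], [2], [3], [4], [5], [6]
  1-simplices (15): [1,2], [1,3], [1,4], [1,5], [1,6], [2,3], [2,4], [2,5], [2,6], [3,4], [3,5], [3,6], [4,5], [4,6], [5,6]
  2-simplices (10): [1,2,4], [1,2,6], [1,3,4], [1,3,5], [1,5,6], [2,3,5], [2,3,6], [2,4,5], [3,4,6], [4,5,6]

giving chain groups C_0 ≅ Z^6, C_1 ≅ Z^15, C_2 ≅ Z^10.

∂_1: C_1 → C_0 is given by ∂[p,q] = [q] − [p]. For instance
  ∂[1,6] = [6] − [1].
This gives a 6×15 integer matrix of rank 5; reducing to Smith normal form yields diagonal entries (1,1,1,1,1).

∂_2: C_2 → C_1 sends each 2-simplex [p,q,r] to [q,r] − [p,r] + [p,q]. For instance
  ∂[1,2,4] = [2,4] − [1,4] + [1,2],
  ∂[2,4,5] = [4,5] − [2,5] + [2,4].
The 15×10 boundary matrix has rank 10 and Smith normal form diag(1,1,1,1,1,1,1,1,1,2).

Now H_k = ker ∂_k / im ∂_{k+1}, so:

  H_0: rank C_0 − rank ∂_1 = 6 − 5 = 1, and the invariant factors of ∂_1 are all 1, so H_0 = Z.
  H_1: rank ker ∂_1 − rank ∂_2 = (15 − 5) − 10 = 0, and ∂_2 has invariant factor 2 > 1, so H_1 = Z_2.
  H_2: rank ker ∂_2 − rank ∂_3 = (10 − 10) − 0 = 0, and there is no ∂_3, so H_2 = 0.

(K is a triangulation of the real projective plane RP^2.)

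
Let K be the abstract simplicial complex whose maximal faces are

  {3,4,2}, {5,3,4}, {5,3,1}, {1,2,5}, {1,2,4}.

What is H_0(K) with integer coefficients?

K has 5 vertices, 10 edges, 5 triangles.
rank ∂_0 = 0, rank ∂_1 = 4 ⇒ b_0 = 5 − 0 − 4 = 1; all invariant factors of ∂_1 are 1 so no torsion. So H_0 = Z.

H_0 = Z.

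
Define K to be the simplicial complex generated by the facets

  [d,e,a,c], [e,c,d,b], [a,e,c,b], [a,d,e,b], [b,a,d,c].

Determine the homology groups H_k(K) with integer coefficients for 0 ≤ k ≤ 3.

H_0 = Z,  H_1 = 0,  H_2 = 0,  H_3 = Z.

Order the vertices as a < b < c < d < e. Listing each simplex with vertices in this order, K has dimension 3 with simplices:

  0-simplices (5): a, b, c, d, e
  1-simplices (10): ab, ac, ad, ae, bc, bd, be, cd, ce, de
  2-simplices (10): abc, abd, abe, acd, ace, ade, bcd, bce, bde, cde
  3-simplices (5): abcd, abce, abde, acde, bcde

Hence C_0 ≅ Z^5, C_1 ≅ Z^10, C_2 ≅ Z^10, C_3 ≅ Z^5.

∂_1: C_1 → C_0 maps an edge to its endpoints' difference, ∂[p,q] = q − p. For instance
  ∂ac = c − a.
This gives a 5×10 integer matrix of rank 4; reducing to Smith normal form yields diagonal entries (1,1,1,1).

∂_2: C_2 → C_1 sends each 2-simplex [p,q,r] to [q,r] − [p,r] + [p,q]. For instance
  ∂abe = be − ae + ab,
  ∂cde = de − ce + cd.
This gives a 10×10 integer matrix of rank 6; reducing to Smith normal form yields diagonal entries (1,1,1,1,1,1).

∂_3: C_3 → C_2 sends each 3-simplex σ to the alternating sum Σ_i (−1)^i (σ with its i-th vertex removed). For instance
  ∂abde = bde − ade + abe − abd,
  ∂abce = bce − ace + abe − abc.
The 10×5 boundary matrix has rank 4 and Smith normal form diag(1,1,1,1).

Computing H_k = (kernel of ∂_k) / (image of ∂_{k+1}):

  H_0: rank C_0 − rank ∂_1 = 5 − 4 = 1, and the invariant factors of ∂_1 are all 1, so H_0 ≅ Z.
  H_1: rank ker ∂_1 − rank ∂_2 = (10 − 4) − 6 = 0, and the invariant factors of ∂_2 are all 1, so H_1 ≅ 0.
  H_2: rank ker ∂_2 − rank ∂_3 = (10 − 6) − 4 = 0, and the invariant factors of ∂_3 are all 1, so H_2 ≅ 0.
  H_3: rank ker ∂_3 − rank ∂_4 = (5 − 4) − 0 = 1, and there is no ∂_4, so H_3 ≅ Z.

As a check, the Euler characteristic is 5 − 10 + 10 − 5 = 0, which agrees with 1 − 0 + 0 − 1 = 0.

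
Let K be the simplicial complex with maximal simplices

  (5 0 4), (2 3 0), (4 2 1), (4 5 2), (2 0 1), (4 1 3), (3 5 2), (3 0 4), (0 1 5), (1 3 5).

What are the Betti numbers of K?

b_0 = 1, b_1 = 0, b_2 = 0.

Take the total order 0 < 1 < 2 < 3 < 4 < 5 on the vertex set. Then K (dimension 2) consists of the simplices:

  0-simplices (6): [0], [1], [2], [3], [4], [5]
  1-simplices (15): [0,1], [0,2], [0,3], [0,4], [0,5], [1,2], [1,3], [1,4], [1,5], [2,3], [2,4], [2,5], [3,4], [3,5], [4,5]
  2-simplices (10): [0,1,2], [0,1,5], [0,2,3], [0,3,4], [0,4,5], [1,2,4], [1,3,4], [1,3,5], [2,3,5], [2,4,5]

giving chain groups C_0 ≅ Z^6, C_1 ≅ Z^15, C_2 ≅ Z^10.

Boundary ∂_1: C_1 → C_0 is given by ∂[p,q] = [q] − [p].
As a 6×15 matrix over Z this has rank 5, with invariant factors (1,1,1,1,1).

The boundary map ∂_2: C_2 → C_1 maps a triangle to the signed sum of its edges. For instance
  ∂[0,3,4] = [3,4] − [0,4] + [0,3],
  ∂[0,1,5] = [1,5] − [0,5] + [0,1].
The 15×10 boundary matrix has rank 10 and Smith normal form diag(1,1,1,1,1,1,1,1,1,2).

From H_k ≅ ker(∂_k) / im(∂_{k+1}) we obtain:

  H_0: rank C_0 − rank ∂_1 = 6 − 5 = 1, and the invariant factors of ∂_1 are all 1, so H_0 ≅ Z.
  H_1: rank ker ∂_1 − rank ∂_2 = (15 − 5) − 10 = 0, and ∂_2 has invariant factor 2 > 1, so H_1 ≅ Z/2.
  H_2: rank ker ∂_2 − rank ∂_3 = (10 − 10) − 0 = 0, and there is no ∂_3, so H_2 ≅ 0.

As a check, the Euler characteristic is 6 − 15 + 10 = 1, which agrees with 1 − 0 + 0 = 1.

Hence the Betti numbers are b_0 = 1, b_1 = 0, b_2 = 0.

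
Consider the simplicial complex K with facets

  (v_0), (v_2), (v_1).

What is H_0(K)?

H_0 = Z^3.

Take the total order v_0 < v_1 < v_2 on the vertex set. Then K (dimension 0) consists of the simplices:

  0-simplices (3): [v_0], [v_1], [v_2]

Hence C_0 ≅ Z^3.

Reading off H_k = ker ∂_k / im ∂_{k+1}:

  H_0: rank C_0 − rank ∂_1 = 3 − 0 = 3, and there is no ∂_1, so H_0 ≅ Z^3.

(K is a triangulation of a set of 3 points.)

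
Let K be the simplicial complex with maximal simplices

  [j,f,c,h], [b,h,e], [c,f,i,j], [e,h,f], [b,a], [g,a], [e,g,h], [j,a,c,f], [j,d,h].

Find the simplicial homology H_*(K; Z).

H_0 ≅ Z,  H_1 ≅ Z^2,  H_2 = 0,  H_3 = 0.

Order the vertices as a < b < c < d < e < f < g < h < i < j. Listing each simplex with vertices in this order, K has dimension 3 with simplices:

  0-simplices (10): a, b, c, d, e, f, g, h, i, j
  1-simplices (22): ab, ac, af, ag, aj, be, bh, cf, ch, ci, cj, dh, dj, ef, eg, eh, fh, fi, fj, gh, hj, ij
  2-simplices (14): acf, acj, afj, beh, cfh, cfi, cfj, chj, cij, dhj, efh, egh, fhj, fij
  3-simplices (3): acfj, cfhj, cfij

so the chain groups are C_0 ≅ Z^10, C_1 ≅ Z^22, C_2 ≅ Z^14, C_3 ≅ Z^3.

The boundary map ∂_1: C_1 → C_0 is given by ∂[p,q] = [q] − [p].
The resulting 10×22 matrix has rank 9, and its Smith normal form has invariant factors (1,1,1,1,1,1,1,1,1).

Boundary ∂_2: C_2 → C_1 sends each 2-simplex [p,q,r] to [q,r] − [p,r] + [p,q]. For instance
  ∂afj = fj − aj + af,
  ∂acf = cf − af + ac.
As a 22×14 matrix over Z this has rank 11, with invariant factors (1,1,1,1,1,1,1,1,1,1,1).

The boundary map ∂_3: C_3 → C_2 sends each 3-simplex σ to the alternating sum Σ_i (−1)^i (σ with its i-th vertex removed). For instance
  ∂cfij = fij − cij + cfj − cfi,
  ∂acfj = cfj − afj + acj − acf.
As a 14×3 matrix over Z this has rank 3, with invariant factors (1,1,1).

Computing H_k = (kernel of ∂_k) / (image of ∂_{k+1}):

  H_0: rank C_0 − rank ∂_1 = 10 − 9 = 1, and the invariant factors of ∂_1 are all 1, so H_0 = Z.
  H_1: rank ker ∂_1 − rank ∂_2 = (22 − 9) − 11 = 2, and the invariant factors of ∂_2 are all 1, so H_1 = Z^2.
  H_2: rank ker ∂_2 − rank ∂_3 = (14 − 11) − 3 = 0, and the invariant factors of ∂_3 are all 1, so H_2 = 0.
  H_3: rank ker ∂_3 − rank ∂_4 = (3 − 3) − 0 = 0, and there is no ∂_4, so H_3 = 0.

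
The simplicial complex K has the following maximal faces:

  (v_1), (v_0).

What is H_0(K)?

Order the vertices as v_0 < v_1. Listing each simplex with vertices in this order, K has dimension 0 with simplices:

  0-simplices (2): [v_0], [v_1]

giving chain groups C_0 ≅ Z^2.

Computing H_k = (kernel of ∂_k) / (image of ∂_{k+1}):

  H_0: rank C_0 − rank ∂_1 = 2 − 0 = 2, and there is no ∂_1, so H_0 = Z^2.

H_0 ≅ Z^2.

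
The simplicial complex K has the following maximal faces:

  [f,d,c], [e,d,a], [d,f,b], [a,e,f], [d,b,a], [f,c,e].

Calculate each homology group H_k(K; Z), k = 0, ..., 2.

Take the total order a < b < c < d < e < f on the vertex set. Then K (dimension 2) consists of the simplices:

  0-simplices (6): a, b, c, d, e, f
  1-simplices (12): ab, ad, ae, af, bd, bf, cd, ce, cf, de, df, ef
  2-simplices (6): abd, ade, aef, bdf, cdf, cef

Hence C_0 ≅ Z^6, C_1 ≅ Z^12, C_2 ≅ Z^6.

∂_1: C_1 → C_0 maps an edge to its endpoints' difference, ∂[p,q] = q − p.
As a 6×12 matrix over Z this has rank 5, with invariant factors (1,1,1,1,1).

Boundary ∂_2: C_2 → C_1 acts by ∂[p,q,r] = [q,r] − [p,r] + [p,q]. For instance
  ∂abd = bd − ad + ab,
  ∂cef = ef − cf + ce.
As a 12×6 matrix over Z this has rank 6, with invariant factors (1,1,1,1,1,1).

Computing H_k = (kernel of ∂_k) / (image of ∂_{k+1}):

  H_0: rank C_0 − rank ∂_1 = 6 − 5 = 1, and the invariant factors of ∂_1 are all 1, so H_0 = Z.
  H_1: rank ker ∂_1 − rank ∂_2 = (12 − 5) − 6 = 1, and the invariant factors of ∂_2 are all 1, so H_1 = Z.
  H_2: rank ker ∂_2 − rank ∂_3 = (6 − 6) − 0 = 0, and there is no ∂_3, so H_2 = 0.

(K is a triangulation of the cylinder S^1 x I.)

H_0 ≅ Z,  H_1 ≅ Z,  H_2 = 0.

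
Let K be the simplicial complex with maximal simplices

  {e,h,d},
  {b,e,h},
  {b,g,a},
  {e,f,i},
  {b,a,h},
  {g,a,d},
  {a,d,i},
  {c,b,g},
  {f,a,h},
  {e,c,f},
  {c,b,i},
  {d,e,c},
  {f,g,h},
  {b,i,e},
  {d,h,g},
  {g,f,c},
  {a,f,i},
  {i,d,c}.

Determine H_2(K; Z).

K has 9 vertices, 27 edges, 18 triangles.
rank ∂_2 = 18, rank ∂_3 = 0 ⇒ b_2 = 18 − 18 − 0 = 0. So H_2 = 0.

H_2 ≅ 0.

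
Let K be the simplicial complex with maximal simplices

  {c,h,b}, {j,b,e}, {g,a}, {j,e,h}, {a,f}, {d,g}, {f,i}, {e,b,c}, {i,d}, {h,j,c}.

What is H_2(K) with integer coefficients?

H_2 = 0.

Order the vertices as a < b < c < d < e < f < g < h < i < j. Listing each simplex with vertices in this order, K has dimension 2 with simplices:

  0-simplices (10): a, b, c, d, e, f, g, h, i, j
  1-simplices (15): af, ag, bc, be, bh, bj, ce, ch, cj, dg, di, eh, ej, fi, hj
  2-simplices (5): bce, bch, bej, chj, ehj

so the chain groups are C_0 ≅ Z^10, C_1 ≅ Z^15, C_2 ≅ Z^5.

Boundary ∂_1: C_1 → C_0 sends each edge [p,q] (with p < q) to q − p. For instance
  ∂be = e − b.
The 10×15 boundary matrix has rank 8 and Smith normal form diag(1,1,1,1,1,1,1,1).

Boundary ∂_2: C_2 → C_1 acts by ∂[p,q,r] = [q,r] − [p,r] + [p,q]. For instance
  ∂bej = ej − bj + be,
  ∂bce = ce − be + bc.
The resulting 15×5 matrix has rank 5, and its Smith normal form has invariant factors (1,1,1,1,1).

From H_k ≅ ker(∂_k) / im(∂_{k+1}) we obtain:

  H_2: rank ker ∂_2 − rank ∂_3 = (5 − 5) − 0 = 0, and there is no ∂_3, so H_2 ≅ 0.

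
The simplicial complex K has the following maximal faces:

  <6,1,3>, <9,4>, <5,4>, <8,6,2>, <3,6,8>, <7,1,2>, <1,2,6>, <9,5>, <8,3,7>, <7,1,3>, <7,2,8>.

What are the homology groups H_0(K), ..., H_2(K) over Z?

H_0 = Z^2,  H_1 = Z,  H_2 = Z.

Order the vertices as 1 < 2 < 3 < 4 < 5 < 6 < 7 < 8 < 9. Listing each simplex with vertices in this order, K has dimension 2 with simplices:

  0-simplices (9): [1], [2], [3], [4], [5], [6], [7], [8], [9]
  1-simplices (15): [1,2], [1,3], [1,6], [1,7], [2,6], [2,7], [2,8], [3,6], [3,7], [3,8], [4,5], [4,9], [5,9], [6,8], [7,8]
  2-simplices (8): [1,2,6], [1,2,7], [1,3,6], [1,3,7], [2,6,8], [2,7,8], [3,6,8], [3,7,8]

giving chain groups C_0 ≅ Z^9, C_1 ≅ Z^15, C_2 ≅ Z^8.

Boundary ∂_1: C_1 → C_0 is given by ∂[p,q] = [q] − [p]. For instance
  ∂[1,7] = [7] − [1].
The 9×15 boundary matrix has rank 7 and Smith normal form diag(1,1,1,1,1,1,1).

∂_2: C_2 → C_1 sends each 2-simplex [p,q,r] to [q,r] − [p,r] + [p,q]. For instance
  ∂[3,7,8] = [7,8] − [3,8] + [3,7],
  ∂[1,3,6] = [3,6] − [1,6] + [1,3].
This gives a 15×8 integer matrix of rank 7; reducing to Smith normal form yields diagonal entries (1,1,1,1,1,1,1).

Reading off H_k = ker ∂_k / im ∂_{k+1}:

  H_0: rank C_0 − rank ∂_1 = 9 − 7 = 2, and the invariant factors of ∂_1 are all 1, so H_0 = Z^2.
  H_1: rank ker ∂_1 − rank ∂_2 = (15 − 7) − 7 = 1, and the invariant factors of ∂_2 are all 1, so H_1 = Z.
  H_2: rank ker ∂_2 − rank ∂_3 = (8 − 7) − 0 = 1, and there is no ∂_3, so H_2 = Z.

(K is a triangulation of the disjoint union of the 2-sphere S^2 and the circle S^1.)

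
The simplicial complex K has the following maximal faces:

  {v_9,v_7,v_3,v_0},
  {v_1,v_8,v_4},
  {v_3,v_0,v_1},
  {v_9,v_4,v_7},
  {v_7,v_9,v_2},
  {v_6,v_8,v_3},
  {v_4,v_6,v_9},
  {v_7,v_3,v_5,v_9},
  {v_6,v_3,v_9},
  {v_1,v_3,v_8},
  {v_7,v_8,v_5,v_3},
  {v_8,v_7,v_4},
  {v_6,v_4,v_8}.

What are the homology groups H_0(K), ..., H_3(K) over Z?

H_0 = Z,  H_1 = 0,  H_2 = Z,  H_3 = 0.

Order the vertices as v_0 < v_1 < v_2 < v_3 < v_4 < v_5 < v_6 < v_7 < v_8 < v_9. Listing each simplex with vertices in this order, K has dimension 3 with simplices:

  0-simplices (10): [v_0], [v_1], [v_2], [v_3], [v_4], [v_5], [v_6], [v_7], [v_8], [v_9]
  1-simplices (25): (25 of them)
  2-simplices (20): (20 of them)
  3-simplices (3): [v_0,v_3,v_7,v_9], [v_3,v_5,v_7,v_8], [v_3,v_5,v_7,v_9]

giving chain groups C_0 ≅ Z^10, C_1 ≅ Z^25, C_2 ≅ Z^20, C_3 ≅ Z^3.

∂_1: C_1 → C_0 maps an edge to its endpoints' difference, ∂[p,q] = q − p. For instance
  ∂[v_4,v_6] = [v_6] − [v_4].
The resulting 10×25 matrix has rank 9, and its Smith normal form has invariant factors (1,1,1,1,1,1,1,1,1).

∂_2: C_2 → C_1 acts by ∂[p,q,r] = [q,r] − [p,r] + [p,q]. For instance
  ∂[v_3,v_7,v_8] = [v_7,v_8] − [v_3,v_8] + [v_3,v_7],
  ∂[v_3,v_5,v_7] = [v_5,v_7] − [v_3,v_7] + [v_3,v_5].
As a 25×20 matrix over Z this has rank 16, with invariant factors (1,1,1,1,1,1,1,1,1,1,1,1,1,1,1,1).

The boundary map ∂_3: C_3 → C_2 sends each 3-simplex σ to the alternating sum Σ_i (−1)^i (σ with its i-th vertex removed). For instance
  ∂[v_0,v_3,v_7,v_9] = [v_3,v_7,v_9] − [v_0,v_7,v_9] + [v_0,v_3,v_9] − [v_0,v_3,v_7],
  ∂[v_3,v_5,v_7,v_9] = [v_5,v_7,v_9] − [v_3,v_7,v_9] + [v_3,v_5,v_9] − [v_3,v_5,v_7].
The 20×3 boundary matrix has rank 3 and Smith normal form diag(1,1,1).

From H_k ≅ ker(∂_k) / im(∂_{k+1}) we obtain:

  H_0: rank C_0 − rank ∂_1 = 10 − 9 = 1, and the invariant factors of ∂_1 are all 1, so H_0 = Z.
  H_1: rank ker ∂_1 − rank ∂_2 = (25 − 9) − 16 = 0, and the invariant factors of ∂_2 are all 1, so H_1 = 0.
  H_2: rank ker ∂_2 − rank ∂_3 = (20 − 16) − 3 = 1, and the invariant factors of ∂_3 are all 1, so H_2 = Z.
  H_3: rank ker ∂_3 − rank ∂_4 = (3 − 3) − 0 = 0, and there is no ∂_4, so H_3 = 0.

As a check, the Euler characteristic is 10 − 25 + 20 − 3 = 2, which agrees with 1 − 0 + 1 − 0 = 2.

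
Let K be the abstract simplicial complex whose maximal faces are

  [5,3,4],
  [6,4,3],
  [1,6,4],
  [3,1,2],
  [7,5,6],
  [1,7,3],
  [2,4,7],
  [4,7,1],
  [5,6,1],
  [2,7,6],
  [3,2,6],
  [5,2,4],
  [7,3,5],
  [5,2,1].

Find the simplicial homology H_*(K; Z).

Take the total order 1 < 2 < 3 < 4 < 5 < 6 < 7 on the vertex set. Then K (dimension 2) consists of the simplices:

  0-simplices (7): [1], [2], [3], [4], [5], [6], [7]
  1-simplices (21): [1,2], [1,3], [1,4], [1,5], [1,6], [1,7], [2,3], [2,4], [2,5], [2,6], [2,7], [3,4], [3,5], [3,6], [3,7], [4,5], [4,6], [4,7], [5,6], [5,7], [6,7]
  2-simplices (14): [1,2,3], [1,2,5], [1,3,7], [1,4,6], [1,4,7], [1,5,6], [2,3,6], [2,4,5], [2,4,7], [2,6,7], [3,4,5], [3,4,6], [3,5,7], [5,6,7]

Hence C_0 ≅ Z^7, C_1 ≅ Z^21, C_2 ≅ Z^14.

Boundary ∂_1: C_1 → C_0 is given by ∂[p,q] = [q] − [p].
The resulting 7×21 matrix has rank 6, and its Smith normal form has invariant factors (1,1,1,1,1,1).

Boundary ∂_2: C_2 → C_1 maps a triangle to the signed sum of its edges. For instance
  ∂[2,4,5] = [4,5] − [2,5] + [2,4],
  ∂[1,4,7] = [4,7] − [1,7] + [1,4].
As a 21×14 matrix over Z this has rank 13, with invariant factors (1,1,1,1,1,1,1,1,1,1,1,1,1).

Computing H_k = (kernel of ∂_k) / (image of ∂_{k+1}):

  H_0: rank C_0 − rank ∂_1 = 7 − 6 = 1, and the invariant factors of ∂_1 are all 1, so H_0 ≅ Z.
  H_1: rank ker ∂_1 − rank ∂_2 = (21 − 6) − 13 = 2, and the invariant factors of ∂_2 are all 1, so H_1 ≅ Z^2.
  H_2: rank ker ∂_2 − rank ∂_3 = (14 − 13) − 0 = 1, and there is no ∂_3, so H_2 ≅ Z.

(K is a triangulation of the torus T^2.)

H_0 = Z,  H_1 = Z^2,  H_2 = Z.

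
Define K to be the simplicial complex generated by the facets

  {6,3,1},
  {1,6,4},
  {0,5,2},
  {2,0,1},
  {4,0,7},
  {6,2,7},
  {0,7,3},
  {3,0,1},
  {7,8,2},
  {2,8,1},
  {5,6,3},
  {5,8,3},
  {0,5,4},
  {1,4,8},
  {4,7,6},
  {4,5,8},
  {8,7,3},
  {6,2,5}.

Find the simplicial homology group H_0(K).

H_0 = Z.

K has 9 vertices, 27 edges, 18 triangles.
rank ∂_0 = 0, rank ∂_1 = 8 ⇒ b_0 = 9 − 0 − 8 = 1; all invariant factors of ∂_1 are 1 so no torsion. So H_0 ≅ Z.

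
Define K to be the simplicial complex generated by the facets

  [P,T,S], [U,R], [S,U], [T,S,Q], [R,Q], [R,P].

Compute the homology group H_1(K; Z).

Take the total order P < Q < R < S < T < U on the vertex set. Then K (dimension 2) consists of the simplices:

  0-simplices (6): P, Q, R, S, T, U
  1-simplices (9): PR, PS, PT, QR, QS, QT, RU, ST, SU
  2-simplices (2): PST, QST

Hence C_0 ≅ Z^6, C_1 ≅ Z^9, C_2 ≅ Z^2.

∂_1: C_1 → C_0 is given by ∂[p,q] = [q] − [p].
The resulting 6×9 matrix has rank 5, and its Smith normal form has invariant factors (1,1,1,1,1).

The boundary map ∂_2: C_2 → C_1 maps a triangle to the signed sum of its edges. For instance
  ∂PST = ST − PT + PS,
  ∂QST = ST − QT + QS.
The resulting 9×2 matrix has rank 2, and its Smith normal form has invariant factors (1,1).

Reading off H_k = ker ∂_k / im ∂_{k+1}:

  H_1: rank ker ∂_1 − rank ∂_2 = (9 − 5) − 2 = 2, and the invariant factors of ∂_2 are all 1, so H_1 = Z^2.

H_1 ≅ Z^2.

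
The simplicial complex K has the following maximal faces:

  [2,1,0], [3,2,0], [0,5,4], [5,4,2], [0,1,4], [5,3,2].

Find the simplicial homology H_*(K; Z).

H_0 ≅ Z,  H_1 ≅ Z,  H_2 = 0.

K has 6 vertices, 12 edges, 6 triangles.
rank ∂_0 = 0, rank ∂_1 = 5 ⇒ b_0 = 6 − 0 − 5 = 1; all invariant factors of ∂_1 are 1 so no torsion. So H_0 ≅ Z.
rank ∂_1 = 5, rank ∂_2 = 6 ⇒ b_1 = 12 − 5 − 6 = 1; all invariant factors of ∂_2 are 1 so no torsion. So H_1 ≅ Z.
rank ∂_2 = 6, rank ∂_3 = 0 ⇒ b_2 = 6 − 6 − 0 = 0. So H_2 ≅ 0.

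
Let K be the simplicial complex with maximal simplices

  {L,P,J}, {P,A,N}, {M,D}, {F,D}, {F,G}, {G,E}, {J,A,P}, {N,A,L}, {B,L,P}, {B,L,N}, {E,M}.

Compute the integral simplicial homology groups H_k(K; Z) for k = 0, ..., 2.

H_0 ≅ Z^2,  H_1 ≅ Z^2,  H_2 = 0.

K has 11 vertices, 17 edges, 6 triangles.
rank ∂_0 = 0, rank ∂_1 = 9 ⇒ b_0 = 11 − 0 − 9 = 2; all invariant factors of ∂_1 are 1 so no torsion. So H_0 ≅ Z^2.
rank ∂_1 = 9, rank ∂_2 = 6 ⇒ b_1 = 17 − 9 − 6 = 2; all invariant factors of ∂_2 are 1 so no torsion. So H_1 ≅ Z^2.
rank ∂_2 = 6, rank ∂_3 = 0 ⇒ b_2 = 6 − 6 − 0 = 0. So H_2 ≅ 0.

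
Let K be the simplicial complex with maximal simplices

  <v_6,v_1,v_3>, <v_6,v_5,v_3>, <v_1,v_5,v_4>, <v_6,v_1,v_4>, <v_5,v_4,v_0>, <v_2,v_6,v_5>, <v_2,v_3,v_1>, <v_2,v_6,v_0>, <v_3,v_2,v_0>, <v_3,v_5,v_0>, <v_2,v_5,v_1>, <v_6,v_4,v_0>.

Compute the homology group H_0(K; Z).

K has 7 vertices, 18 edges, 12 triangles.
rank ∂_0 = 0, rank ∂_1 = 6 ⇒ b_0 = 7 − 0 − 6 = 1; all invariant factors of ∂_1 are 1 so no torsion. So H_0 = Z.

H_0 = Z.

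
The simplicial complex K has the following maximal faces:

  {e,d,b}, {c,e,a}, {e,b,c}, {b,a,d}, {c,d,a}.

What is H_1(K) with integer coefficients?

We work with the vertex ordering a < b < c < d < e. The simplices of K, each written with vertices in increasing order, are:

  0-simplices (5): a, b, c, d, e
  1-simplices (10): ab, ac, ad, ae, bc, bd, be, cd, ce, de
  2-simplices (5): abd, acd, ace, bce, bde

so the chain groups are C_0 ≅ Z^5, C_1 ≅ Z^10, C_2 ≅ Z^5.

The boundary map ∂_1: C_1 → C_0 sends each edge [p,q] (with p < q) to q − p. For instance
  ∂be = e − b.
The resulting 5×10 matrix has rank 4, and its Smith normal form has invariant factors (1,1,1,1).

The boundary map ∂_2: C_2 → C_1 sends each 2-simplex [p,q,r] to [q,r] − [p,r] + [p,q]. For instance
  ∂acd = cd − ad + ac,
  ∂abd = bd − ad + ab.
As a 10×5 matrix over Z this has rank 5, with invariant factors (1,1,1,1,1).

Reading off H_k = ker ∂_k / im ∂_{k+1}:

  H_1: rank ker ∂_1 − rank ∂_2 = (10 − 4) − 5 = 1, and the invariant factors of ∂_2 are all 1, so H_1 ≅ Z.

(K is a triangulation of the Möbius band.)

H_1 ≅ Z.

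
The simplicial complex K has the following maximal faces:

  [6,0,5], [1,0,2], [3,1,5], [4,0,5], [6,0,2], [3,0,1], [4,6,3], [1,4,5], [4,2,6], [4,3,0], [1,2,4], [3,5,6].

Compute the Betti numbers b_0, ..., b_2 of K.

We work with the vertex ordering 0 < 1 < 2 < 3 < 4 < 5 < 6. The simplices of K, each written with vertices in increasing order, are:

  0-simplices (7): [0], [1], [2], [3], [4], [5], [6]
  1-simplices (18): [0,1], [0,2], [0,3], [0,4], [0,5], [0,6], [1,2], [1,3], [1,4], [1,5], [2,4], [2,6], [3,4], [3,5], [3,6], [4,5], [4,6], [5,6]
  2-simplices (12): [0,1,2], [0,1,3], [0,2,6], [0,3,4], [0,4,5], [0,5,6], [1,2,4], [1,3,5], [1,4,5], [2,4,6], [3,4,6], [3,5,6]

giving chain groups C_0 ≅ Z^7, C_1 ≅ Z^18, C_2 ≅ Z^12.

The boundary map ∂_1: C_1 → C_0 is given by ∂[p,q] = [q] − [p]. For instance
  ∂[0,6] = [6] − [0].
The 7×18 boundary matrix has rank 6 and Smith normal form diag(1,1,1,1,1,1).

∂_2: C_2 → C_1 sends each 2-simplex [p,q,r] to [q,r] − [p,r] + [p,q]. For instance
  ∂[0,5,6] = [5,6] − [0,6] + [0,5],
  ∂[0,1,2] = [1,2] − [0,2] + [0,1].
As a 18×12 matrix over Z this has rank 12, with invariant factors (1,1,1,1,1,1,1,1,1,1,1,2).

Computing H_k = (kernel of ∂_k) / (image of ∂_{k+1}):

  H_0: rank C_0 − rank ∂_1 = 7 − 6 = 1, and the invariant factors of ∂_1 are all 1, so H_0 = Z.
  H_1: rank ker ∂_1 − rank ∂_2 = (18 − 6) − 12 = 0, and ∂_2 has invariant factor 2 > 1, so H_1 = Z_2.
  H_2: rank ker ∂_2 − rank ∂_3 = (12 − 12) − 0 = 0, and there is no ∂_3, so H_2 = 0.

As a check, the Euler characteristic is 7 − 18 + 12 = 1, which agrees with 1 − 0 + 0 = 1.
(K is a triangulation of the real projective plane RP^2.)

Hence the Betti numbers are b_0 = 1, b_1 = 0, b_2 = 0.

b_0 = 1, b_1 = 0, b_2 = 0.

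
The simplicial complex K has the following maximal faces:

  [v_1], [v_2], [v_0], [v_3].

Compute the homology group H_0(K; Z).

We work with the vertex ordering v_0 < v_1 < v_2 < v_3. The simplices of K, each written with vertices in increasing order, are:

  0-simplices (4): [v_0], [v_1], [v_2], [v_3]

giving chain groups C_0 ≅ Z^4.

From H_k ≅ ker(∂_k) / im(∂_{k+1}) we obtain:

  H_0: rank C_0 − rank ∂_1 = 4 − 0 = 4, and there is no ∂_1, so H_0 ≅ Z^4.

H_0 = Z^4.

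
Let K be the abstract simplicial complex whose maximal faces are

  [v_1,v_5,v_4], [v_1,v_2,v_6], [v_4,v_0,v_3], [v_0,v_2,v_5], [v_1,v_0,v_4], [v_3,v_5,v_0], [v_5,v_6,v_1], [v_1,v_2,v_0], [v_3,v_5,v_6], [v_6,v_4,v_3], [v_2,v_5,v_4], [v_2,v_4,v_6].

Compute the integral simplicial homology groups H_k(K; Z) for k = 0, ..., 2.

K has 7 vertices, 18 edges, 12 triangles.
rank ∂_0 = 0, rank ∂_1 = 6 ⇒ b_0 = 7 − 0 − 6 = 1; all invariant factors of ∂_1 are 1 so no torsion. So H_0 ≅ Z.
rank ∂_1 = 6, rank ∂_2 = 12 ⇒ b_1 = 18 − 6 − 12 = 0; ∂_2 has invariant factor(s) [2] giving torsion. So H_1 ≅ Z/2.
rank ∂_2 = 12, rank ∂_3 = 0 ⇒ b_2 = 12 − 12 − 0 = 0. So H_2 ≅ 0.

H_0 = Z,  H_1 = Z/2,  H_2 = 0.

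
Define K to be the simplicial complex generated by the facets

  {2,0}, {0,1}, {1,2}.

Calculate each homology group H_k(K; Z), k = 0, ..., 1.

Fix the vertex order 0 < 1 < 2 and write every simplex with vertices in increasing order. Then dim K = 1 and the simplices of K are:

  0-simplices (3): [0], [1], [2]
  1-simplices (3): [0,1], [0,2], [1,2]

so the chain groups are C_0 ≅ Z^3, C_1 ≅ Z^3.

∂_1: C_1 → C_0 sends each edge [p,q] (with p < q) to q − p.
This gives a 3×3 integer matrix of rank 2; reducing to Smith normal form yields diagonal entries (1,1).

From H_k ≅ ker(∂_k) / im(∂_{k+1}) we obtain:

  H_0: rank C_0 − rank ∂_1 = 3 − 2 = 1, and the invariant factors of ∂_1 are all 1, so H_0 = Z.
  H_1: rank ker ∂_1 − rank ∂_2 = (3 − 2) − 0 = 1, and there is no ∂_2, so H_1 = Z.

As a check, the Euler characteristic is 3 − 3 = 0, which agrees with 1 − 1 = 0.
(K is a triangulation of the circle S^1.)

H_0 ≅ Z,  H_1 ≅ Z.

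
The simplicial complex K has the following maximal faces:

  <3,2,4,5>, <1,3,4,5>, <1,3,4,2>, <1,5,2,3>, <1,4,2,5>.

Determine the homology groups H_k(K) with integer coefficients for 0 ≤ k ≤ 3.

H_0 ≅ Z,  H_1 = 0,  H_2 = 0,  H_3 ≅ Z.

Order the vertices as 1 < 2 < 3 < 4 < 5. Listing each simplex with vertices in this order, K has dimension 3 with simplices:

  0-simplices (5): [1], [2], [3], [4], [5]
  1-simplices (10): [1,2], [1,3], [1,4], [1,5], [2,3], [2,4], [2,5], [3,4], [3,5], [4,5]
  2-simplices (10): [1,2,3], [1,2,4], [1,2,5], [1,3,4], [1,3,5], [1,4,5], [2,3,4], [2,3,5], [2,4,5], [3,4,5]
  3-simplices (5): [1,2,3,4], [1,2,3,5], [1,2,4,5], [1,3,4,5], [2,3,4,5]

Hence C_0 ≅ Z^5, C_1 ≅ Z^10, C_2 ≅ Z^10, C_3 ≅ Z^5.

The boundary map ∂_1: C_1 → C_0 maps an edge to its endpoints' difference, ∂[p,q] = q − p. For instance
  ∂[1,4] = [4] − [1].
The resulting 5×10 matrix has rank 4, and its Smith normal form has invariant factors (1,1,1,1).

Boundary ∂_2: C_2 → C_1 maps a triangle to the signed sum of its edges. For instance
  ∂[1,2,5] = [2,5] − [1,5] + [1,2],
  ∂[1,2,4] = [2,4] − [1,4] + [1,2].
The 10×10 boundary matrix has rank 6 and Smith normal form diag(1,1,1,1,1,1).

∂_3: C_3 → C_2 sends each 3-simplex σ to the alternating sum Σ_i (−1)^i (σ with its i-th vertex removed). For instance
  ∂[1,2,4,5] = [2,4,5] − [1,4,5] + [1,2,5] − [1,2,4],
  ∂[1,3,4,5] = [3,4,5] − [1,4,5] + [1,3,5] − [1,3,4].
This gives a 10×5 integer matrix of rank 4; reducing to Smith normal form yields diagonal entries (1,1,1,1).

Now H_k = ker ∂_k / im ∂_{k+1}, so:

  H_0: rank C_0 − rank ∂_1 = 5 − 4 = 1, and the invariant factors of ∂_1 are all 1, so H_0 ≅ Z.
  H_1: rank ker ∂_1 − rank ∂_2 = (10 − 4) − 6 = 0, and the invariant factors of ∂_2 are all 1, so H_1 ≅ 0.
  H_2: rank ker ∂_2 − rank ∂_3 = (10 − 6) − 4 = 0, and the invariant factors of ∂_3 are all 1, so H_2 ≅ 0.
  H_3: rank ker ∂_3 − rank ∂_4 = (5 − 4) − 0 = 1, and there is no ∂_4, so H_3 ≅ Z.

(K is a triangulation of the 3-sphere S^3.)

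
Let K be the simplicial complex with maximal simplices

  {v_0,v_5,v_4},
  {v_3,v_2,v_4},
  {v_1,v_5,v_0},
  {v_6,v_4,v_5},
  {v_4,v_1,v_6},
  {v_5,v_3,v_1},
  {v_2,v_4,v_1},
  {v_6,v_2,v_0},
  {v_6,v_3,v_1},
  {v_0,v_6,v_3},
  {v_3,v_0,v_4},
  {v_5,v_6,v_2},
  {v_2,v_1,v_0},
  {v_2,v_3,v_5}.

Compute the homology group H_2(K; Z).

We work with the vertex ordering v_0 < v_1 < v_2 < v_3 < v_4 < v_5 < v_6. The simplices of K, each written with vertices in increasing order, are:

  0-simplices (7): [v_0], [v_1], [v_2], [v_3], [v_4], [v_5], [v_6]
  1-simplices (21): (21 of them)
  2-simplices (14): (14 of them)

so the chain groups are C_0 ≅ Z^7, C_1 ≅ Z^21, C_2 ≅ Z^14.

Boundary ∂_1: C_1 → C_0 is given by ∂[p,q] = [q] − [p].
As a 7×21 matrix over Z this has rank 6, with invariant factors (1,1,1,1,1,1).

The boundary map ∂_2: C_2 → C_1 maps a triangle to the signed sum of its edges. For instance
  ∂[v_0,v_3,v_4] = [v_3,v_4] − [v_0,v_4] + [v_0,v_3],
  ∂[v_0,v_2,v_6] = [v_2,v_6] − [v_0,v_6] + [v_0,v_2].
The resulting 21×14 matrix has rank 13, and its Smith normal form has invariant factors (1,1,1,1,1,1,1,1,1,1,1,1,1).

From H_k ≅ ker(∂_k) / im(∂_{k+1}) we obtain:

  H_2: rank ker ∂_2 − rank ∂_3 = (14 − 13) − 0 = 1, and there is no ∂_3, so H_2 ≅ Z.

H_2 = Z.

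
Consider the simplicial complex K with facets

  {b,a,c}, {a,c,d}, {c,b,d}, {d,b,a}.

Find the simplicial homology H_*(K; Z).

Take the total order a < b < c < d on the vertex set. Then K (dimension 2) consists of the simplices:

  0-simplices (4): a, b, c, d
  1-simplices (6): ab, ac, ad, bc, bd, cd
  2-simplices (4): abc, abd, acd, bcd

giving chain groups C_0 ≅ Z^4, C_1 ≅ Z^6, C_2 ≅ Z^4.

∂_1: C_1 → C_0 maps an edge to its endpoints' difference, ∂[p,q] = q − p. For instance
  ∂cd = d − c.
The 4×6 boundary matrix has rank 3 and Smith normal form diag(1,1,1).

∂_2: C_2 → C_1 maps a triangle to the signed sum of its edges. For instance
  ∂abc = bc − ac + ab,
  ∂abd = bd − ad + ab.
As a 6×4 matrix over Z this has rank 3, with invariant factors (1,1,1).

Now H_k = ker ∂_k / im ∂_{k+1}, so:

  H_0: rank C_0 − rank ∂_1 = 4 − 3 = 1, and the invariant factors of ∂_1 are all 1, so H_0 ≅ Z.
  H_1: rank ker ∂_1 − rank ∂_2 = (6 − 3) − 3 = 0, and the invariant factors of ∂_2 are all 1, so H_1 ≅ 0.
  H_2: rank ker ∂_2 − rank ∂_3 = (4 − 3) − 0 = 1, and there is no ∂_3, so H_2 ≅ Z.

As a check, the Euler characteristic is 4 − 6 + 4 = 2, which agrees with 1 − 0 + 1 = 2.

H_0 ≅ Z,  H_1 = 0,  H_2 ≅ Z.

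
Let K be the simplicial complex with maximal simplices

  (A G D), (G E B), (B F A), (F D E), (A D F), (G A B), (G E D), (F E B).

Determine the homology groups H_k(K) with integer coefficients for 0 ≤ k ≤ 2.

H_0 = Z,  H_1 = 0,  H_2 = Z.

Order the vertices as A < B < D < E < F < G. Listing each simplex with vertices in this order, K has dimension 2 with simplices:

  0-simplices (6): A, B, D, E, F, G
  1-simplices (12): AB, AD, AF, AG, BE, BF, BG, DE, DF, DG, EF, EG
  2-simplices (8): ABF, ABG, ADF, ADG, BEF, BEG, DEF, DEG

Hence C_0 ≅ Z^6, C_1 ≅ Z^12, C_2 ≅ Z^8.

∂_1: C_1 → C_0 sends each edge [p,q] (with p < q) to q − p.
As a 6×12 matrix over Z this has rank 5, with invariant factors (1,1,1,1,1).

∂_2: C_2 → C_1 sends each 2-simplex [p,q,r] to [q,r] − [p,r] + [p,q]. For instance
  ∂ADF = DF − AF + AD,
  ∂ABF = BF − AF + AB.
This gives a 12×8 integer matrix of rank 7; reducing to Smith normal form yields diagonal entries (1,1,1,1,1,1,1).

From H_k ≅ ker(∂_k) / im(∂_{k+1}) we obtain:

  H_0: rank C_0 − rank ∂_1 = 6 − 5 = 1, and the invariant factors of ∂_1 are all 1, so H_0 = Z.
  H_1: rank ker ∂_1 − rank ∂_2 = (12 − 5) − 7 = 0, and the invariant factors of ∂_2 are all 1, so H_1 = 0.
  H_2: rank ker ∂_2 − rank ∂_3 = (8 − 7) − 0 = 1, and there is no ∂_3, so H_2 = Z.

As a check, the Euler characteristic is 6 − 12 + 8 = 2, which agrees with 1 − 0 + 1 = 2.
(K is a triangulation of the 2-sphere S^2.)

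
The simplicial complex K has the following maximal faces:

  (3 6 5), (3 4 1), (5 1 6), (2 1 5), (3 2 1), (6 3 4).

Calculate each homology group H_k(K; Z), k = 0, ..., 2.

H_0 ≅ Z,  H_1 ≅ Z,  H_2 = 0.

Fix the vertex order 1 < 2 < 3 < 4 < 5 < 6 and write every simplex with vertices in increasing order. Then dim K = 2 and the simplices of K are:

  0-simplices (6): [1], [2], [3], [4], [5], [6]
  1-simplices (12): [1,2], [1,3], [1,4], [1,5], [1,6], [2,3], [2,5], [3,4], [3,5], [3,6], [4,6], [5,6]
  2-simplices (6): [1,2,3], [1,2,5], [1,3,4], [1,5,6], [3,4,6], [3,5,6]

Hence C_0 ≅ Z^6, C_1 ≅ Z^12, C_2 ≅ Z^6.

The boundary map ∂_1: C_1 → C_0 maps an edge to its endpoints' difference, ∂[p,q] = q − p.
The 6×12 boundary matrix has rank 5 and Smith normal form diag(1,1,1,1,1).

Boundary ∂_2: C_2 → C_1 acts by ∂[p,q,r] = [q,r] − [p,r] + [p,q]. For instance
  ∂[3,4,6] = [4,6] − [3,6] + [3,4],
  ∂[1,5,6] = [5,6] − [1,6] + [1,5].
As a 12×6 matrix over Z this has rank 6, with invariant factors (1,1,1,1,1,1).

Computing H_k = (kernel of ∂_k) / (image of ∂_{k+1}):

  H_0: rank C_0 − rank ∂_1 = 6 − 5 = 1, and the invariant factors of ∂_1 are all 1, so H_0 = Z.
  H_1: rank ker ∂_1 − rank ∂_2 = (12 − 5) − 6 = 1, and the invariant factors of ∂_2 are all 1, so H_1 = Z.
  H_2: rank ker ∂_2 − rank ∂_3 = (6 − 6) − 0 = 0, and there is no ∂_3, so H_2 = 0.

As a check, the Euler characteristic is 6 − 12 + 6 = 0, which agrees with 1 − 1 + 0 = 0.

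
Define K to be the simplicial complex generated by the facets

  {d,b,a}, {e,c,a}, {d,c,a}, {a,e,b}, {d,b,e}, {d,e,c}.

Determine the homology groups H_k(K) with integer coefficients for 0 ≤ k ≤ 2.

Order the vertices as a < b < c < d < e. Listing each simplex with vertices in this order, K has dimension 2 with simplices:

  0-simplices (5): a, b, c, d, e
  1-simplices (9): ab, ac, ad, ae, bd, be, cd, ce, de
  2-simplices (6): abd, abe, acd, ace, bde, cde

so the chain groups are C_0 ≅ Z^5, C_1 ≅ Z^9, C_2 ≅ Z^6.

The boundary map ∂_1: C_1 → C_0 is given by ∂[p,q] = [q] − [p]. For instance
  ∂ac = c − a.
As a 5×9 matrix over Z this has rank 4, with invariant factors (1,1,1,1).

Boundary ∂_2: C_2 → C_1 acts by ∂[p,q,r] = [q,r] − [p,r] + [p,q]. For instance
  ∂bde = de − be + bd,
  ∂abd = bd − ad + ab.
The 9×6 boundary matrix has rank 5 and Smith normal form diag(1,1,1,1,1).

Now H_k = ker ∂_k / im ∂_{k+1}, so:

  H_0: rank C_0 − rank ∂_1 = 5 − 4 = 1, and the invariant factors of ∂_1 are all 1, so H_0 ≅ Z.
  H_1: rank ker ∂_1 − rank ∂_2 = (9 − 4) − 5 = 0, and the invariant factors of ∂_2 are all 1, so H_1 ≅ 0.
  H_2: rank ker ∂_2 − rank ∂_3 = (6 − 5) − 0 = 1, and there is no ∂_3, so H_2 ≅ Z.

H_0 ≅ Z,  H_1 = 0,  H_2 ≅ Z.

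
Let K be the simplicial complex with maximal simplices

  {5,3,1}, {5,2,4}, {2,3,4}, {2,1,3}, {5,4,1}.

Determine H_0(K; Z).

H_0 ≅ Z.

Order the vertices as 1 < 2 < 3 < 4 < 5. Listing each simplex with vertices in this order, K has dimension 2 with simplices:

  0-simplices (5): [1], [2], [3], [4], [5]
  1-simplices (10): [1,2], [1,3], [1,4], [1,5], [2,3], [2,4], [2,5], [3,4], [3,5], [4,5]
  2-simplices (5): [1,2,3], [1,3,5], [1,4,5], [2,3,4], [2,4,5]

giving chain groups C_0 ≅ Z^5, C_1 ≅ Z^10, C_2 ≅ Z^5.

Boundary ∂_1: C_1 → C_0 is given by ∂[p,q] = [q] − [p]. For instance
  ∂[2,5] = [5] − [2].
As a 5×10 matrix over Z this has rank 4, with invariant factors (1,1,1,1).

The boundary map ∂_2: C_2 → C_1 acts by ∂[p,q,r] = [q,r] − [p,r] + [p,q]. For instance
  ∂[2,3,4] = [3,4] − [2,4] + [2,3],
  ∂[1,2,3] = [2,3] − [1,3] + [1,2].
The resulting 10×5 matrix has rank 5, and its Smith normal form has invariant factors (1,1,1,1,1).

Reading off H_k = ker ∂_k / im ∂_{k+1}:

  H_0: rank C_0 − rank ∂_1 = 5 − 4 = 1, and the invariant factors of ∂_1 are all 1, so H_0 = Z.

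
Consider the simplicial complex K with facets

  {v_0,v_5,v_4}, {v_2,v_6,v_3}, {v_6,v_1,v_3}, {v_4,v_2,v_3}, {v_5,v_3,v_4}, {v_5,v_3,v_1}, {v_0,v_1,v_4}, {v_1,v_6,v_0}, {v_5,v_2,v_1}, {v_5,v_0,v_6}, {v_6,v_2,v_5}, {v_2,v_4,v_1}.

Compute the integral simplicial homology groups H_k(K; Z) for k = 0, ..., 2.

Take the total order v_0 < v_1 < v_2 < v_3 < v_4 < v_5 < v_6 on the vertex set. Then K (dimension 2) consists of the simplices:

  0-simplices (7): [v_0], [v_1], [v_2], [v_3], [v_4], [v_5], [v_6]
  1-simplices (18): (18 of them)
  2-simplices (12): (12 of them)

Hence C_0 ≅ Z^7, C_1 ≅ Z^18, C_2 ≅ Z^12.

∂_1: C_1 → C_0 is given by ∂[p,q] = [q] − [p]. For instance
  ∂[v_2,v_4] = [v_4] − [v_2].
The resulting 7×18 matrix has rank 6, and its Smith normal form has invariant factors (1,1,1,1,1,1).

∂_2: C_2 → C_1 sends each 2-simplex [p,q,r] to [q,r] − [p,r] + [p,q]. For instance
  ∂[v_1,v_3,v_5] = [v_3,v_5] − [v_1,v_5] + [v_1,v_3],
  ∂[v_2,v_3,v_6] = [v_3,v_6] − [v_2,v_6] + [v_2,v_3].
As a 18×12 matrix over Z this has rank 12, with invariant factors (1,1,1,1,1,1,1,1,1,1,1,2).

Now H_k = ker ∂_k / im ∂_{k+1}, so:

  H_0: rank C_0 − rank ∂_1 = 7 − 6 = 1, and the invariant factors of ∂_1 are all 1, so H_0 = Z.
  H_1: rank ker ∂_1 − rank ∂_2 = (18 − 6) − 12 = 0, and ∂_2 has invariant factor 2 > 1, so H_1 = Z/2.
  H_2: rank ker ∂_2 − rank ∂_3 = (12 − 12) − 0 = 0, and there is no ∂_3, so H_2 = 0.

H_0 ≅ Z,  H_1 ≅ Z/2,  H_2 = 0.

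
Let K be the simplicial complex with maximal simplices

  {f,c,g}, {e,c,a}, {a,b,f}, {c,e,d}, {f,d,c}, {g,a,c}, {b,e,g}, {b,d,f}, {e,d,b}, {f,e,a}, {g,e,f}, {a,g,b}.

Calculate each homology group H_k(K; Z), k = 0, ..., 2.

H_0 ≅ Z,  H_1 ≅ Z/2,  H_2 = 0.

Order the vertices as a < b < c < d < e < f < g. Listing each simplex with vertices in this order, K has dimension 2 with simplices:

  0-simplices (7): a, b, c, d, e, f, g
  1-simplices (18): ab, ac, ae, af, ag, bd, be, bf, bg, cd, ce, cf, cg, de, df, ef, eg, fg
  2-simplices (12): abf, abg, ace, acg, aef, bde, bdf, beg, cde, cdf, cfg, efg

giving chain groups C_0 ≅ Z^7, C_1 ≅ Z^18, C_2 ≅ Z^12.

∂_1: C_1 → C_0 sends each edge [p,q] (with p < q) to q − p. For instance
  ∂bf = f − b.
As a 7×18 matrix over Z this has rank 6, with invariant factors (1,1,1,1,1,1).

Boundary ∂_2: C_2 → C_1 sends each 2-simplex [p,q,r] to [q,r] − [p,r] + [p,q]. For instance
  ∂beg = eg − bg + be,
  ∂abf = bf − af + ab.
This gives a 18×12 integer matrix of rank 12; reducing to Smith normal form yields diagonal entries (1,1,1,1,1,1,1,1,1,1,1,2).

Computing H_k = (kernel of ∂_k) / (image of ∂_{k+1}):

  H_0: rank C_0 − rank ∂_1 = 7 − 6 = 1, and the invariant factors of ∂_1 are all 1, so H_0 = Z.
  H_1: rank ker ∂_1 − rank ∂_2 = (18 − 6) − 12 = 0, and ∂_2 has invariant factor 2 > 1, so H_1 = Z/2.
  H_2: rank ker ∂_2 − rank ∂_3 = (12 − 12) − 0 = 0, and there is no ∂_3, so H_2 = 0.

As a check, the Euler characteristic is 7 − 18 + 12 = 1, which agrees with 1 − 0 + 0 = 1.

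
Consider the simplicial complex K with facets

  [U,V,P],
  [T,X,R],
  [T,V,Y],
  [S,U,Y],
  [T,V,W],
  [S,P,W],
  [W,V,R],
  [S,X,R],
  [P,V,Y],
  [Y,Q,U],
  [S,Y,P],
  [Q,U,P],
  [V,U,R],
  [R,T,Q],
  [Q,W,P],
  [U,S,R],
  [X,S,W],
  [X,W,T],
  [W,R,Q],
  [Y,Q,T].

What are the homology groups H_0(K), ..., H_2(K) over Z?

H_0 ≅ Z,  H_1 ≅ Z ⊕ Z/2Z,  H_2 = 0.

We work with the vertex ordering P < Q < R < S < T < U < V < W < X < Y. The simplices of K, each written with vertices in increasing order, are:

  0-simplices (10): P, Q, R, S, T, U, V, W, X, Y
  1-simplices (30): PQ, PS, PU, PV, PW, PY, QR, QT, QU, QW, QY, RS, RT, RU, RV, RW, RX, SU, SW, SX, SY, TV, TW, TX, TY, UV, UY, VW, VY, WX
  2-simplices (20): PQU, PQW, PSW, PSY, PUV, PVY, QRT, QRW, QTY, QUY, RSU, RSX, RTX, RUV, RVW, SUY, SWX, TVW, TVY, TWX

giving chain groups C_0 ≅ Z^10, C_1 ≅ Z^30, C_2 ≅ Z^20.

∂_1: C_1 → C_0 maps an edge to its endpoints' difference, ∂[p,q] = q − p.
The 10×30 boundary matrix has rank 9 and Smith normal form diag(1,1,1,1,1,1,1,1,1).

Boundary ∂_2: C_2 → C_1 maps a triangle to the signed sum of its edges. For instance
  ∂RTX = TX − RX + RT,
  ∂RSU = SU − RU + RS.
The resulting 30×20 matrix has rank 20, and its Smith normal form has invariant factors (1,1,1,1,1,1,1,1,1,1,1,1,1,1,1,1,1,1,1,2).

Computing H_k = (kernel of ∂_k) / (image of ∂_{k+1}):

  H_0: rank C_0 − rank ∂_1 = 10 − 9 = 1, and the invariant factors of ∂_1 are all 1, so H_0 ≅ Z.
  H_1: rank ker ∂_1 − rank ∂_2 = (30 − 9) − 20 = 1, and ∂_2 has invariant factor 2 > 1, so H_1 ≅ Z ⊕ Z/2Z.
  H_2: rank ker ∂_2 − rank ∂_3 = (20 − 20) − 0 = 0, and there is no ∂_3, so H_2 ≅ 0.

As a check, the Euler characteristic is 10 − 30 + 20 = 0, which agrees with 1 − 1 + 0 = 0.
(K is a triangulation of the Klein bottle.)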